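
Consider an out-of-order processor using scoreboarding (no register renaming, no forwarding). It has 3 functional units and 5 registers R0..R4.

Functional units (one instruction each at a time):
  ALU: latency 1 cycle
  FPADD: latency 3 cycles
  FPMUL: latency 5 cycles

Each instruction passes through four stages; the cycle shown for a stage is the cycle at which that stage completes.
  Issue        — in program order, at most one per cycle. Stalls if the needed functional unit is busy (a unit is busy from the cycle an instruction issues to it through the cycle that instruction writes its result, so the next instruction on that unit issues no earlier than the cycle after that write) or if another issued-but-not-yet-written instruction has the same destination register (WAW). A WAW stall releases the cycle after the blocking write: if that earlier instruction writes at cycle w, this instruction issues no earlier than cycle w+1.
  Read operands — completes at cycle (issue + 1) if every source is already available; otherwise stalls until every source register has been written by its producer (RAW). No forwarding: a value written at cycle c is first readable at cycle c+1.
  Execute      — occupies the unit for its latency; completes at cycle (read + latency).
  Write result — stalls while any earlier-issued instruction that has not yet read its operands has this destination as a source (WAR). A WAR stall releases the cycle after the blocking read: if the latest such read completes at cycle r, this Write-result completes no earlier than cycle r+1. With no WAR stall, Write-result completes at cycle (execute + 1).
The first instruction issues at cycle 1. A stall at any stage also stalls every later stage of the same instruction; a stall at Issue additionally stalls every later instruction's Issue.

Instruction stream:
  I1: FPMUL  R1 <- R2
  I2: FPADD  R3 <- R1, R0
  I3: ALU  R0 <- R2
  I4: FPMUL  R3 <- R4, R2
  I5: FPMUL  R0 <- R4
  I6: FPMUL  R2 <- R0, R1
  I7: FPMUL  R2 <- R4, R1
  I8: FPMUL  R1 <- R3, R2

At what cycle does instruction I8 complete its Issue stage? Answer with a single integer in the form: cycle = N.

I1 -> (1, 2, 7, 8)
I2 -> (2, 9, 12, 13)  // RAW R1: wait I1 write@8
I3 -> (3, 4, 5, 10)  // WAR R0: wait I2 read@9
I4 -> (14, 15, 20, 21)  // WAW R3: wait I2 write@13
I5 -> (22, 23, 28, 29)  // struct: FPMUL busy until I4 writes@21
I6 -> (30, 31, 36, 37)  // struct: FPMUL busy until I5 writes@29
I7 -> (38, 39, 44, 45)  // struct: FPMUL busy until I6 writes@37
I8 -> (46, 47, 52, 53)  // struct: FPMUL busy until I7 writes@45

cycle = 46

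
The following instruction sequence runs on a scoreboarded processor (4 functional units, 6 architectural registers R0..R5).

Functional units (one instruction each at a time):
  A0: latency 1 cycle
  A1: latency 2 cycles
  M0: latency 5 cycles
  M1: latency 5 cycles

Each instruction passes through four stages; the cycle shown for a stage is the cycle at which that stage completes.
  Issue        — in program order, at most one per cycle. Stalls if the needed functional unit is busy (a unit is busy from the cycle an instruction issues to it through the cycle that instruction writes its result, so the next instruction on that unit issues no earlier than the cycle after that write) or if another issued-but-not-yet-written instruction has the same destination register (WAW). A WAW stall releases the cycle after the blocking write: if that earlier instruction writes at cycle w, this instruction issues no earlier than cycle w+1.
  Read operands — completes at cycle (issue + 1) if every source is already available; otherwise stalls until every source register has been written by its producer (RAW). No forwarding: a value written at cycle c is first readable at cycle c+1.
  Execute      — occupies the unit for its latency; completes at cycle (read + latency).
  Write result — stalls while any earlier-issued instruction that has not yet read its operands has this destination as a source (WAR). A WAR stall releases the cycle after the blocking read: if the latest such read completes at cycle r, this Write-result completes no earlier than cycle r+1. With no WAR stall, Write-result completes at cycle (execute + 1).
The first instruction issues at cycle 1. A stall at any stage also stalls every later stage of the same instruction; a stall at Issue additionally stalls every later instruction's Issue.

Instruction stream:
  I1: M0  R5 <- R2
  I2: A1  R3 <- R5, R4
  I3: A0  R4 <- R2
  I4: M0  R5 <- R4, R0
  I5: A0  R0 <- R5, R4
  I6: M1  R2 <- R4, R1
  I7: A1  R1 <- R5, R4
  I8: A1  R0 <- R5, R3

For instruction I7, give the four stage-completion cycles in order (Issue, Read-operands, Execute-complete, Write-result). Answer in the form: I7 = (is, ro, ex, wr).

I1 -> (1, 2, 7, 8)
I2 -> (2, 9, 11, 12)  // RAW R5: wait I1 write@8
I3 -> (3, 4, 5, 10)  // WAR R4: wait I2 read@9
I4 -> (9, 11, 16, 17)  // struct: M0 busy until I1 writes@8, RAW R4: wait I3 write@10
I5 -> (11, 18, 19, 20)  // struct: A0 busy until I3 writes@10, RAW R5: wait I4 write@17
I6 -> (12, 13, 18, 19)
I7 -> (13, 18, 20, 21)  // RAW R5: wait I4 write@17
I8 -> (22, 23, 25, 26)  // struct: A1 busy until I7 writes@21

I7 = (13, 18, 20, 21)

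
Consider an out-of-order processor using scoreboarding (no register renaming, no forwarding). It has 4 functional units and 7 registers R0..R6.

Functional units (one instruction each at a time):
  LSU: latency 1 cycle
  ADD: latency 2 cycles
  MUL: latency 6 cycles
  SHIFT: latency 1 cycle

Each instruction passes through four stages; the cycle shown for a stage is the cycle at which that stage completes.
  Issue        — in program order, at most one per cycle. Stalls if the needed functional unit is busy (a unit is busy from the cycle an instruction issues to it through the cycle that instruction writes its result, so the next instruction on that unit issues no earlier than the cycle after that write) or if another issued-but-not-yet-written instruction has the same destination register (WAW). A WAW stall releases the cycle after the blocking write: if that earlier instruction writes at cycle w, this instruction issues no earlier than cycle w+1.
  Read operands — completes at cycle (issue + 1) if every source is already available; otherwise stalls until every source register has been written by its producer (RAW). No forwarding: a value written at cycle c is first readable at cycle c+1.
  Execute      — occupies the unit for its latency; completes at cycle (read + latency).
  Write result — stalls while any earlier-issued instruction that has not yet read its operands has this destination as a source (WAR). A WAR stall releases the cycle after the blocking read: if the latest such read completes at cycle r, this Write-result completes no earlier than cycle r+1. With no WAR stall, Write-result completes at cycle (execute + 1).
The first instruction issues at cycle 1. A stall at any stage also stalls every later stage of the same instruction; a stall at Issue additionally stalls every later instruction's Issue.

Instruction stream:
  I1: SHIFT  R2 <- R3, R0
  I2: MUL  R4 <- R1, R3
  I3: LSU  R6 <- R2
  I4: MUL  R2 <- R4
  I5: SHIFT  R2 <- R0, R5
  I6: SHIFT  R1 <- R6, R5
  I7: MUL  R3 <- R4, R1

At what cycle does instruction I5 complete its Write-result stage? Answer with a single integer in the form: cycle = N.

cycle 1: I1 issues→SHIFT
cycle 2: I1 reads, I2 issues→MUL
cycle 3: I1 exec-done, I2 reads, I3 issues→LSU
cycle 4: I1 writes R2
cycle 5: I3 reads
cycle 6: I3 exec-done
cycle 7: I3 writes R6
cycle 9: I2 exec-done
cycle 10: I2 writes R4
cycle 11: I4 issues→MUL
cycle 12: I4 reads
cycle 18: I4 exec-done
cycle 19: I4 writes R2
cycle 20: I5 issues→SHIFT
cycle 21: I5 reads
cycle 22: I5 exec-done
cycle 23: I5 writes R2
cycle 24: I6 issues→SHIFT
cycle 25: I6 reads, I7 issues→MUL
cycle 26: I6 exec-done
cycle 27: I6 writes R1
cycle 28: I7 reads
cycle 34: I7 exec-done
cycle 35: I7 writes R3

cycle = 23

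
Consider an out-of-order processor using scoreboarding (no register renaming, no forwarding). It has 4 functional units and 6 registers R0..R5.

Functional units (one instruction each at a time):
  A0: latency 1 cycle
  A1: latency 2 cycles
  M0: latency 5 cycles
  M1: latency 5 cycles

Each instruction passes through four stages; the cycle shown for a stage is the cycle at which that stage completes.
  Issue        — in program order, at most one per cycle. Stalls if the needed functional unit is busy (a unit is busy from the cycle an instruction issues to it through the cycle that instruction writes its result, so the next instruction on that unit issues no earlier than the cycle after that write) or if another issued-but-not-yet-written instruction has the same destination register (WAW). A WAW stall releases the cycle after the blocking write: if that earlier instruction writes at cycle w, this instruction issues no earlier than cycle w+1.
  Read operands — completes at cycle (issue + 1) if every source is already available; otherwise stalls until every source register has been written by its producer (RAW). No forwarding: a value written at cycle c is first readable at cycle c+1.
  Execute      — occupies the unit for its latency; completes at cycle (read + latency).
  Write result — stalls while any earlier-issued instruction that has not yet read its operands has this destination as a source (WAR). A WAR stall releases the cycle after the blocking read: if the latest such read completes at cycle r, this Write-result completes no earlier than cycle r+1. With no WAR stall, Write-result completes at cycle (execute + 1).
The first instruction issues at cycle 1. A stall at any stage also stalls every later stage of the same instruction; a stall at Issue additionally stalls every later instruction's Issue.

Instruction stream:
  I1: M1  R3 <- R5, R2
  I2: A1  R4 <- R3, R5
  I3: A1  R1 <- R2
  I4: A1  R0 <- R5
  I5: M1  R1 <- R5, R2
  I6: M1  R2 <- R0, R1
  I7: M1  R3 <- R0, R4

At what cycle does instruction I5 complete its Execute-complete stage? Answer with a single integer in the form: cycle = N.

c1: I1 dispatched to M1
c2: I1 operands ready; I2 dispatched to A1
c7: I1 complete
c8: R3←I1
c9: I2 operands ready
c11: I2 complete
c12: R4←I2
c13: I3 dispatched to A1
c14: I3 operands ready
c16: I3 complete
c17: R1←I3
c18: I4 dispatched to A1
c19: I4 operands ready; I5 dispatched to M1
c20: I5 operands ready
c21: I4 complete
c22: R0←I4
c25: I5 complete
c26: R1←I5
c27: I6 dispatched to M1
c28: I6 operands ready
c33: I6 complete
c34: R2←I6
c35: I7 dispatched to M1
c36: I7 operands ready
c41: I7 complete
c42: R3←I7

cycle = 25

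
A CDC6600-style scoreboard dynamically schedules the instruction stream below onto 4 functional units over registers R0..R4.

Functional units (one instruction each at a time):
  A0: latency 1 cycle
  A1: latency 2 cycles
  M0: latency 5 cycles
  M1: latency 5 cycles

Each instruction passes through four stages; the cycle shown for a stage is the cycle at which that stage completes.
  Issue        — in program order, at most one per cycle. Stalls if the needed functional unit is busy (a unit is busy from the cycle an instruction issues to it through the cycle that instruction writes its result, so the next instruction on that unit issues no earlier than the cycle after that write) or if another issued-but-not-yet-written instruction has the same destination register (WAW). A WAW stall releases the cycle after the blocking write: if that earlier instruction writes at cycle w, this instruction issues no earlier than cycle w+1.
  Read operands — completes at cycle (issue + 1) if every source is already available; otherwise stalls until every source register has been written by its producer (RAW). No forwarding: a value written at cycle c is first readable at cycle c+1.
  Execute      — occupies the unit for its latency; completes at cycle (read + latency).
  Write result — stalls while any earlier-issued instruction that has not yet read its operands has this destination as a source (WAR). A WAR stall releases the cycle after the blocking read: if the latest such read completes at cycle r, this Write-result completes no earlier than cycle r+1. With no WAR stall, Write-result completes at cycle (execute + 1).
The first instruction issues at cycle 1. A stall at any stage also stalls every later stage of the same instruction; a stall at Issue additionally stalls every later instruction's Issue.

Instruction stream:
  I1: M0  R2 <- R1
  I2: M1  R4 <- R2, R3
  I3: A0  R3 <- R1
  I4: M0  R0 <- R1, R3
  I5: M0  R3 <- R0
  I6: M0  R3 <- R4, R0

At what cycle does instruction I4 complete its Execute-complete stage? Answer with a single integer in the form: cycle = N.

I1  is:1  ro:2  ex:7  wr:8
I2  is:2  ro:9  ex:14  wr:15  — RAW R2: wait I1 write@8
I3  is:3  ro:4  ex:5  wr:10  — WAR R3: wait I2 read@9
I4  is:9  ro:11  ex:16  wr:17  — struct: M0 busy until I1 writes@8, RAW R3: wait I3 write@10
I5  is:18  ro:19  ex:24  wr:25  — struct: M0 busy until I4 writes@17
I6  is:26  ro:27  ex:32  wr:33  — struct: M0 busy until I5 writes@25

cycle = 16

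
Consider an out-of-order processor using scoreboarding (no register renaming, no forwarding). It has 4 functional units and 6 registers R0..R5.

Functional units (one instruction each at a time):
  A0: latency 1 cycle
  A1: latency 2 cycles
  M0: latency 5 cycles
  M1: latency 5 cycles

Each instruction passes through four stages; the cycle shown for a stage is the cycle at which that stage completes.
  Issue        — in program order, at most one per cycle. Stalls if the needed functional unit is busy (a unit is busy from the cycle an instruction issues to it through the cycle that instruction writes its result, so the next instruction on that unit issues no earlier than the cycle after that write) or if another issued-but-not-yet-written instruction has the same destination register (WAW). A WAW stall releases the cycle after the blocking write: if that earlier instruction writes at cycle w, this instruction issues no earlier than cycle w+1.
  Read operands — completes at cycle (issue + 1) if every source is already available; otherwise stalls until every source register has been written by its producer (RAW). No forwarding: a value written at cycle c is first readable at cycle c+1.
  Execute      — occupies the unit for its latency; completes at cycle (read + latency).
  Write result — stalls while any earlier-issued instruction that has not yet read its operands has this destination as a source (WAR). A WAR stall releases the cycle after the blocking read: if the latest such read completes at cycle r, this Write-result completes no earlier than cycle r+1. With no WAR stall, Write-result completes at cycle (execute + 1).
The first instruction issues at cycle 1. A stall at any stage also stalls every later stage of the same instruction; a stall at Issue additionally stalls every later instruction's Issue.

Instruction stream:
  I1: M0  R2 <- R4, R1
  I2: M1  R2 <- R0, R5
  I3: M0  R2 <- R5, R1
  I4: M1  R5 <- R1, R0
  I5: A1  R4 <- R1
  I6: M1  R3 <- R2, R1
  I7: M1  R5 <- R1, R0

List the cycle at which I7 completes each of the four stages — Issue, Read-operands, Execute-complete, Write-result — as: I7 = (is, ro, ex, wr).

I1 -> (1, 2, 7, 8)
I2 -> (9, 10, 15, 16)  // WAW R2: wait I1 write@8
I3 -> (17, 18, 23, 24)  // WAW R2: wait I2 write@16
I4 -> (18, 19, 24, 25)
I5 -> (19, 20, 22, 23)
I6 -> (26, 27, 32, 33)  // struct: M1 busy until I4 writes@25
I7 -> (34, 35, 40, 41)  // struct: M1 busy until I6 writes@33

I7 = (34, 35, 40, 41)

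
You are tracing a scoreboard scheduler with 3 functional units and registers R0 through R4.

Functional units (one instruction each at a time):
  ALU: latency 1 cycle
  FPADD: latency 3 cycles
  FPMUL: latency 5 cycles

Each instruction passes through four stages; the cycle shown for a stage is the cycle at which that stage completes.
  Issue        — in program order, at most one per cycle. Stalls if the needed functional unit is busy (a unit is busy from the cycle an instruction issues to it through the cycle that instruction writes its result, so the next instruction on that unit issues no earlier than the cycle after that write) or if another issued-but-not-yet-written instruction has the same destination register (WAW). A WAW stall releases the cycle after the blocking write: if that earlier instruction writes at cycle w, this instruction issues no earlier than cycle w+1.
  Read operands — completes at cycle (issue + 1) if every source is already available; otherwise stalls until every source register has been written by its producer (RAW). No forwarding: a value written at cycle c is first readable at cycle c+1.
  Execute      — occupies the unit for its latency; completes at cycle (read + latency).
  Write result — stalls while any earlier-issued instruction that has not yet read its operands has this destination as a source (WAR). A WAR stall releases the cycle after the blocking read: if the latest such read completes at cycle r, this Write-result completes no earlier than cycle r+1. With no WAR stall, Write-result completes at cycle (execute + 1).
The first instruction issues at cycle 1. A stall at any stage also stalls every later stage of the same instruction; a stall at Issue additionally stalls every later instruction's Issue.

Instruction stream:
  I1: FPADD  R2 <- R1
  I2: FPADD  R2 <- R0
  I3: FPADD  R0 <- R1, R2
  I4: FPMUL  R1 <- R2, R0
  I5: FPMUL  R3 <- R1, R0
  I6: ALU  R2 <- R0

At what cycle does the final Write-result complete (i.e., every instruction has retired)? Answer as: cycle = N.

I1  is:1  ro:2  ex:5  wr:6
I2  is:7  ro:8  ex:11  wr:12  — struct: FPADD busy until I1 writes@6
I3  is:13  ro:14  ex:17  wr:18  — struct: FPADD busy until I2 writes@12
I4  is:14  ro:19  ex:24  wr:25  — RAW R0: wait I3 write@18
I5  is:26  ro:27  ex:32  wr:33  — struct: FPMUL busy until I4 writes@25
I6  is:27  ro:28  ex:29  wr:30

cycle = 33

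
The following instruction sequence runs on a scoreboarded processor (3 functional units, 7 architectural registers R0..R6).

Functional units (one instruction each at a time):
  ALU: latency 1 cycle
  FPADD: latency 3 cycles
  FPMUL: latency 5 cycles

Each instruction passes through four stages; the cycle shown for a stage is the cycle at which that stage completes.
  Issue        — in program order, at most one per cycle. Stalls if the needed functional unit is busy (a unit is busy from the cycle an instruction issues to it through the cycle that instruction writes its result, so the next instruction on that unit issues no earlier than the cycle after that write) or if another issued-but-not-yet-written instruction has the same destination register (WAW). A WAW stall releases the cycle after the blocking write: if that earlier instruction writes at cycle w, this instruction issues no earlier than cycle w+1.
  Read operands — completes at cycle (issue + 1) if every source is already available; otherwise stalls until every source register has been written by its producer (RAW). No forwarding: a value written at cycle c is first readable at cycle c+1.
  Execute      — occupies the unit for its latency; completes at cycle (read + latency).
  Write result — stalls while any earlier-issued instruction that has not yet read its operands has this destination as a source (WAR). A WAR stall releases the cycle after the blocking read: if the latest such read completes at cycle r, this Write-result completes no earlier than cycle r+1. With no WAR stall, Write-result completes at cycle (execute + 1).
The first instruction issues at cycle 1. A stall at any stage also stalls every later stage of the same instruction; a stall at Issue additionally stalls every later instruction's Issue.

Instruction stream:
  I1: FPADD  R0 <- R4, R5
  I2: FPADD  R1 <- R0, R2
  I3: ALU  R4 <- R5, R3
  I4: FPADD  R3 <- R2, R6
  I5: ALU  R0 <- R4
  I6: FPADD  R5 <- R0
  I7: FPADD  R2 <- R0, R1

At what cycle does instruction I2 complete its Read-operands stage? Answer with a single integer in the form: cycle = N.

I1 -> (1, 2, 5, 6)
I2 -> (7, 8, 11, 12)  // struct: FPADD busy until I1 writes@6
I3 -> (8, 9, 10, 11)
I4 -> (13, 14, 17, 18)  // struct: FPADD busy until I2 writes@12
I5 -> (14, 15, 16, 17)
I6 -> (19, 20, 23, 24)  // struct: FPADD busy until I4 writes@18
I7 -> (25, 26, 29, 30)  // struct: FPADD busy until I6 writes@24

cycle = 8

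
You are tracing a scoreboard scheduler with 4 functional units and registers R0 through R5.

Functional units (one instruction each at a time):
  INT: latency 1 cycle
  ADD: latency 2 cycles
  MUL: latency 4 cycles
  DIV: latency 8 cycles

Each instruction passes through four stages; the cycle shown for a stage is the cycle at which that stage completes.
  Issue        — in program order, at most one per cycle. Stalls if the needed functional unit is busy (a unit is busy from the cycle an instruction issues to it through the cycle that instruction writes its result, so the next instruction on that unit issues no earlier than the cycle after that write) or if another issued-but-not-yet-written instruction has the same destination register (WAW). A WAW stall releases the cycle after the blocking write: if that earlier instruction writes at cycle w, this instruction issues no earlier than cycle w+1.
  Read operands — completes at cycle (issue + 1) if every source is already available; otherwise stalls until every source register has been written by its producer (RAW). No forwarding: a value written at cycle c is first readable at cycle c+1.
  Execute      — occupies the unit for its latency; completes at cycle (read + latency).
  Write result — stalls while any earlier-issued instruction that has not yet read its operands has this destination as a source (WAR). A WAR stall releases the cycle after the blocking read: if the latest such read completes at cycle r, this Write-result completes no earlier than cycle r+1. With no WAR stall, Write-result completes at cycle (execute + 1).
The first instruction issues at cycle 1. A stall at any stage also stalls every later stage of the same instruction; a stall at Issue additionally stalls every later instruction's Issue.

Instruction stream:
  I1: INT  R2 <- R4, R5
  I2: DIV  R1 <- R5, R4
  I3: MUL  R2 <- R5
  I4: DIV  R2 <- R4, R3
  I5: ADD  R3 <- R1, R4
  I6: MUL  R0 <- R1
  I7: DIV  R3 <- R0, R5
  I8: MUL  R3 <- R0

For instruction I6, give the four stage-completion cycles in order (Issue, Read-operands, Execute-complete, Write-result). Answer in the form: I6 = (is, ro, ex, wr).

cycle 1: I1→INT
cycle 2: I1 RO; I2→DIV
cycle 3: I1 EX; I2 RO
cycle 4: I1 WR R2
cycle 5: I3→MUL
cycle 6: I3 RO
cycle 10: I3 EX
cycle 11: I2 EX; I3 WR R2
cycle 12: I2 WR R1
cycle 13: I4→DIV
cycle 14: I4 RO; I5→ADD
cycle 15: I5 RO; I6→MUL
cycle 16: I6 RO
cycle 17: I5 EX
cycle 18: I5 WR R3
cycle 20: I6 EX
cycle 21: I6 WR R0
cycle 22: I4 EX
cycle 23: I4 WR R2
cycle 24: I7→DIV
cycle 25: I7 RO
cycle 33: I7 EX
cycle 34: I7 WR R3
cycle 35: I8→MUL
cycle 36: I8 RO
cycle 40: I8 EX
cycle 41: I8 WR R3

I6 = (15, 16, 20, 21)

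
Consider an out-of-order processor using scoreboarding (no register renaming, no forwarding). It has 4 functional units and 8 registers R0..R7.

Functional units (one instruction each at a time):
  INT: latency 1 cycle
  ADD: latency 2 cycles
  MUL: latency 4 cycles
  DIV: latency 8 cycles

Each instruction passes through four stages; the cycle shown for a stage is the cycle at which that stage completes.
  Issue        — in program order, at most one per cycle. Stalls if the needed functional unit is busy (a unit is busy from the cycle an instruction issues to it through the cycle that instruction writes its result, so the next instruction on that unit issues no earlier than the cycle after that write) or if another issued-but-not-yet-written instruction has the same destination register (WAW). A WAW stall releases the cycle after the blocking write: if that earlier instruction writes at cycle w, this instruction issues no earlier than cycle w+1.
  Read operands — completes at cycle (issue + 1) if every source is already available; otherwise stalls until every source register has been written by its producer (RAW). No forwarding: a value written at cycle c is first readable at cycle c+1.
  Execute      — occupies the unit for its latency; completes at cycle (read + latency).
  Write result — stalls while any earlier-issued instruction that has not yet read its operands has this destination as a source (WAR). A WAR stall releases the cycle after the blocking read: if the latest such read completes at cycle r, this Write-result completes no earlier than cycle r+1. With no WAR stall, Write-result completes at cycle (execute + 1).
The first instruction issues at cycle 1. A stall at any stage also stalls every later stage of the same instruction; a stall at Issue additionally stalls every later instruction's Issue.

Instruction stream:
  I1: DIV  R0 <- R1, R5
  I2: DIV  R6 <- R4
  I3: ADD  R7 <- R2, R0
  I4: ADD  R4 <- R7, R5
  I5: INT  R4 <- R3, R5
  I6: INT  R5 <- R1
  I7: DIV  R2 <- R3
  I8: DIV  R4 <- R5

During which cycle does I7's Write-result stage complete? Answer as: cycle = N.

cycle = 38

1) issue 1, read 2, done 10, write 11
2) issue 12, read 13, done 21, write 22  <struct: DIV busy until I1 writes@11>
3) issue 13, read 14, done 16, write 17
4) issue 18, read 19, done 21, write 22  <struct: ADD busy until I3 writes@17>
5) issue 23, read 24, done 25, write 26  <WAW R4: wait I4 write@22>
6) issue 27, read 28, done 29, write 30  <struct: INT busy until I5 writes@26>
7) issue 28, read 29, done 37, write 38
8) issue 39, read 40, done 48, write 49  <struct: DIV busy until I7 writes@38>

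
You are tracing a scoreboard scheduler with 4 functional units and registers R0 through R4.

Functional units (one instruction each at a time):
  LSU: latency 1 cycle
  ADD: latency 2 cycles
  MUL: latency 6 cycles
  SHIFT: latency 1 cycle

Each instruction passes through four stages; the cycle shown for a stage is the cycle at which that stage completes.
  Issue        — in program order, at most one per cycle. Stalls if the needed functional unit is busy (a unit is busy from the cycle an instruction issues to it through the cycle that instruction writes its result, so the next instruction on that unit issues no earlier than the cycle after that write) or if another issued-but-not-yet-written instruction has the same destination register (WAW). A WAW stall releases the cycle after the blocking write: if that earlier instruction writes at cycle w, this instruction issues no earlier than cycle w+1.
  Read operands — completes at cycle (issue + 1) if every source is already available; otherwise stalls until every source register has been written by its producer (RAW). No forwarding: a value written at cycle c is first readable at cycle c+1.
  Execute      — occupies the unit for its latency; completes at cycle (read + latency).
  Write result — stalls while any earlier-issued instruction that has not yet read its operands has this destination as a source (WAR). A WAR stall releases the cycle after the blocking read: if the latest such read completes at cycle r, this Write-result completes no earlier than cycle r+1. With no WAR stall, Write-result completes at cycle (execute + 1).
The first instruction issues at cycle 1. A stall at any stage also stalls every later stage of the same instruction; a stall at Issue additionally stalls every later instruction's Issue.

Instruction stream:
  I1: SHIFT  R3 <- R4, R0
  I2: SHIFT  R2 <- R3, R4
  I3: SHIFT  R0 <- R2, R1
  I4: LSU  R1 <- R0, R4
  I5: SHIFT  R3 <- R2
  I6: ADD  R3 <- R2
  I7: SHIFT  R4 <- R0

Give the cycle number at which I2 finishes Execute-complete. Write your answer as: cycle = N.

cycle = 7

  I1 | 1 | 2 | 3 | 4
  I2 | 5 | 6 | 7 | 8   struct: SHIFT busy until I1 writes@4
  I3 | 9 | 10 | 11 | 12   struct: SHIFT busy until I2 writes@8
  I4 | 10 | 13 | 14 | 15   RAW R0: wait I3 write@12
  I5 | 13 | 14 | 15 | 16   struct: SHIFT busy until I3 writes@12
  I6 | 17 | 18 | 20 | 21   WAW R3: wait I5 write@16
  I7 | 18 | 19 | 20 | 21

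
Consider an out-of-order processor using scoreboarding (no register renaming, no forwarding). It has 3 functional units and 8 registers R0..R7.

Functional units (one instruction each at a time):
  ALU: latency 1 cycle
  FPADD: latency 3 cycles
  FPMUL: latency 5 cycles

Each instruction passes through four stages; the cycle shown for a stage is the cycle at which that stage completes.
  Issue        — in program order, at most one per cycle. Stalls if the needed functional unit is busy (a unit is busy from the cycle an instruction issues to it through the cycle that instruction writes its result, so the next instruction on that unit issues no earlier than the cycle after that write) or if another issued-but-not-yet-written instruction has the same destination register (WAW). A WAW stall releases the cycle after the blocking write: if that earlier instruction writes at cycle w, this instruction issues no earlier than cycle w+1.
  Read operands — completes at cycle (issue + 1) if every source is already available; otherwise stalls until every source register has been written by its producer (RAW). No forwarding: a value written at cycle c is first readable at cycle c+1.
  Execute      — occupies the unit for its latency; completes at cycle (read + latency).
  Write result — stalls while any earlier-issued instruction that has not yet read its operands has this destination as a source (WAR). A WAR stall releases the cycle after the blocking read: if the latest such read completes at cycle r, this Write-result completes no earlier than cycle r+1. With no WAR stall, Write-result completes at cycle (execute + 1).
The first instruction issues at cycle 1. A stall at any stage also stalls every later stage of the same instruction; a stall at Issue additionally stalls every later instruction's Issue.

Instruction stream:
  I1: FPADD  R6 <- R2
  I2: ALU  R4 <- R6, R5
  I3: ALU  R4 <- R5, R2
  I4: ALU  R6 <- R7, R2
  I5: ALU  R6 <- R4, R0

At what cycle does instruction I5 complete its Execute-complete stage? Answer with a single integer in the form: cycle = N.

cycle 1: issue I1 (FPADD)
cycle 2: I1 read-ops; issue I2 (ALU)
cycle 5: I1 finished on FPADD
cycle 6: I1→R6
cycle 7: I2 read-ops
cycle 8: I2 finished on ALU
cycle 9: I2→R4
cycle 10: issue I3 (ALU)
cycle 11: I3 read-ops
cycle 12: I3 finished on ALU
cycle 13: I3→R4
cycle 14: issue I4 (ALU)
cycle 15: I4 read-ops
cycle 16: I4 finished on ALU
cycle 17: I4→R6
cycle 18: issue I5 (ALU)
cycle 19: I5 read-ops
cycle 20: I5 finished on ALU
cycle 21: I5→R6

cycle = 20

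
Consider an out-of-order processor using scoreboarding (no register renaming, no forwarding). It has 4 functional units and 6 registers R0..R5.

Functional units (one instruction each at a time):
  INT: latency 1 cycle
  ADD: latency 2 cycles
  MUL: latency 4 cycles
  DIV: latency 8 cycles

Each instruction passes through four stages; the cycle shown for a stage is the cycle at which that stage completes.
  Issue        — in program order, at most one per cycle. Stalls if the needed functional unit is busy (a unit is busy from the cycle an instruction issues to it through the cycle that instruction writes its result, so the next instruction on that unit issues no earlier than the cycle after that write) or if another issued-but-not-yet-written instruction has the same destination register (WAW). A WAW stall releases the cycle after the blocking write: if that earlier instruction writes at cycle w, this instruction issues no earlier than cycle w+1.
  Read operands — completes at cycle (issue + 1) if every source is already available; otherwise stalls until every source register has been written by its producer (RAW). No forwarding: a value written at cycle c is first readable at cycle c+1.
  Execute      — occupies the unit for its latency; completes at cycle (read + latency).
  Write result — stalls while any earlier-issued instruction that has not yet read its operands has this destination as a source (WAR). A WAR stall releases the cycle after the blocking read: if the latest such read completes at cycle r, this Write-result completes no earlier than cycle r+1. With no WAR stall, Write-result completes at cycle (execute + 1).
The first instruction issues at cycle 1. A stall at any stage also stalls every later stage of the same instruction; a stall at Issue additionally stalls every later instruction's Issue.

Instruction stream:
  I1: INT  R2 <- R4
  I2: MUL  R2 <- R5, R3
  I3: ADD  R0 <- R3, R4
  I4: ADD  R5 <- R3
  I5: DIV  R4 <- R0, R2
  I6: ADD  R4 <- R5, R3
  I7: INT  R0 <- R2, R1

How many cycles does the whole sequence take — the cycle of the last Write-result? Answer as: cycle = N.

cycle = 27

I1: IS=1 RO=2 EX=3 WR=4
I2: IS=5 RO=6 EX=10 WR=11  [WAW R2: wait I1 write@4]
I3: IS=6 RO=7 EX=9 WR=10
I4: IS=11 RO=12 EX=14 WR=15  [struct: ADD busy until I3 writes@10]
I5: IS=12 RO=13 EX=21 WR=22
I6: IS=23 RO=24 EX=26 WR=27  [WAW R4: wait I5 write@22]
I7: IS=24 RO=25 EX=26 WR=27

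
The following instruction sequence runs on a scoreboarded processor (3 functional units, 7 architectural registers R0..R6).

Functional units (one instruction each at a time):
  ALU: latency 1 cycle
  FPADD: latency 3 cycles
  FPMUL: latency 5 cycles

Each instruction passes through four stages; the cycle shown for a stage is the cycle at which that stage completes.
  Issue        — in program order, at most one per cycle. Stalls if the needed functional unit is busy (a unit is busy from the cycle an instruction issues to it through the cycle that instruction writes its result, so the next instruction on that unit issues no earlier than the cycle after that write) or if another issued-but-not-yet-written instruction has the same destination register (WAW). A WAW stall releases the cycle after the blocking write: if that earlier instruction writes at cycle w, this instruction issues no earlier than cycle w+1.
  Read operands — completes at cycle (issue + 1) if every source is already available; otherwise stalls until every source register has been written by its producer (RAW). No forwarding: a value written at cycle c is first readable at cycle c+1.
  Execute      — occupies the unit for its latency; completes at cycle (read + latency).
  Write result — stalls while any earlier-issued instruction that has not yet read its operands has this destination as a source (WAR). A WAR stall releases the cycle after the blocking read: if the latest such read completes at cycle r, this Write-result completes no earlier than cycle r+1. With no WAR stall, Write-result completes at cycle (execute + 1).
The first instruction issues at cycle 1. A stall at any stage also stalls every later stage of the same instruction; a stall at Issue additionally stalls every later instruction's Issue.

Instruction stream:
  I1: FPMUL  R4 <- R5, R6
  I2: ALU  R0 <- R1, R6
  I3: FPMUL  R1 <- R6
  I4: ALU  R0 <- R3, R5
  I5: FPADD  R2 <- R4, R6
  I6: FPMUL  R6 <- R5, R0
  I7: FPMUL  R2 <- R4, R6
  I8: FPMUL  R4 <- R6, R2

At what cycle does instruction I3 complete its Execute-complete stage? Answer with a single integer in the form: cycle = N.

I1: IS=1 RO=2 EX=7 WR=8
I2: IS=2 RO=3 EX=4 WR=5
I3: IS=9 RO=10 EX=15 WR=16  [struct: FPMUL busy until I1 writes@8]
I4: IS=10 RO=11 EX=12 WR=13
I5: IS=11 RO=12 EX=15 WR=16
I6: IS=17 RO=18 EX=23 WR=24  [struct: FPMUL busy until I3 writes@16]
I7: IS=25 RO=26 EX=31 WR=32  [struct: FPMUL busy until I6 writes@24]
I8: IS=33 RO=34 EX=39 WR=40  [struct: FPMUL busy until I7 writes@32]

cycle = 15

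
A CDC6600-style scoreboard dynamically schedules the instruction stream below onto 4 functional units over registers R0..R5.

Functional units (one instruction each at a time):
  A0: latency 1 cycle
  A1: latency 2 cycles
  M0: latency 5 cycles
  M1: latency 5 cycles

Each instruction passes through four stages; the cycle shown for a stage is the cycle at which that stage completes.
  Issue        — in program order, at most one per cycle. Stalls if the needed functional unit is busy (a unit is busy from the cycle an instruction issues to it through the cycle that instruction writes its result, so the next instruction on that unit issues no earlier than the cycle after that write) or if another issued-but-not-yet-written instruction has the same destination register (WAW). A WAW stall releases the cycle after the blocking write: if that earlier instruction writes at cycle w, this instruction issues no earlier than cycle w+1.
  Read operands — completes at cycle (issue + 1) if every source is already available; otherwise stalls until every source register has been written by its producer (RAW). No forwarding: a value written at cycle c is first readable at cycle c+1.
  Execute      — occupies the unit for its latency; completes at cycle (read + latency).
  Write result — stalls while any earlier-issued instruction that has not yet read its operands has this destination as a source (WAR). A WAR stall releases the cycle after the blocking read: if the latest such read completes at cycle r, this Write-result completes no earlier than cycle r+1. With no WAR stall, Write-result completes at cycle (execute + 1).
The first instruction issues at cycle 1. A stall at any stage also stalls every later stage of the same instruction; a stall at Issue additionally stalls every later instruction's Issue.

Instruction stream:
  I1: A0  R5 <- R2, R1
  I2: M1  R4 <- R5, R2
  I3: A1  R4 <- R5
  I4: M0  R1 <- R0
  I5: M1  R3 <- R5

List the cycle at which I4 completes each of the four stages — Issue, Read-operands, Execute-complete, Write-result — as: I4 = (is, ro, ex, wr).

cycle 1: I1 dispatched to A0
cycle 2: I1 operands ready | I2 dispatched to M1
cycle 3: I1 complete
cycle 4: R5←I1
cycle 5: I2 operands ready
cycle 10: I2 complete
cycle 11: R4←I2
cycle 12: I3 dispatched to A1
cycle 13: I3 operands ready | I4 dispatched to M0
cycle 14: I4 operands ready | I5 dispatched to M1
cycle 15: I3 complete | I5 operands ready
cycle 16: R4←I3
cycle 19: I4 complete
cycle 20: R1←I4 | I5 complete
cycle 21: R3←I5

I4 = (13, 14, 19, 20)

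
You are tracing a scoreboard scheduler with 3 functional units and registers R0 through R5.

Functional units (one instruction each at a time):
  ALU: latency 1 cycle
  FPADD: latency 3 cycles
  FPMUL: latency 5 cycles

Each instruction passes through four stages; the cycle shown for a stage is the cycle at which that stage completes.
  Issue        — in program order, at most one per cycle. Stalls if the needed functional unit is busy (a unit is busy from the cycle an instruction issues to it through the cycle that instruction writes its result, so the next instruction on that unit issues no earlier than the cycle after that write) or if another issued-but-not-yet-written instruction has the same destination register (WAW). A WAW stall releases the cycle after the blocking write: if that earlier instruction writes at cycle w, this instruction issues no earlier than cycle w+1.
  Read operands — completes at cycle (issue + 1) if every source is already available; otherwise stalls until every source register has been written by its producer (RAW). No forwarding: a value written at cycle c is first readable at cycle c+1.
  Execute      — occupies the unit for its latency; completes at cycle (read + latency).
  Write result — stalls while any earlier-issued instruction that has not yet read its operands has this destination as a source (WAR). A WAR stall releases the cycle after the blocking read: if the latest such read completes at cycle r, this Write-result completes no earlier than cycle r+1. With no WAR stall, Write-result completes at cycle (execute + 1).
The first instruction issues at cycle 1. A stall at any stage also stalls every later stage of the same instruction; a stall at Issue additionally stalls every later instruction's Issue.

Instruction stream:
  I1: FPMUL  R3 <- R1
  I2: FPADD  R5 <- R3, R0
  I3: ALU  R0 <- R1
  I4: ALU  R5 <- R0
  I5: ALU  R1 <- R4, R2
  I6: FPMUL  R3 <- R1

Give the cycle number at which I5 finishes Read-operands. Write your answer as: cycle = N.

cycle 1: I1 issues→FPMUL
cycle 2: I1 reads; I2 issues→FPADD
cycle 3: I3 issues→ALU
cycle 4: I3 reads
cycle 5: I3 exec-done
cycle 7: I1 exec-done
cycle 8: I1 writes R3
cycle 9: I2 reads
cycle 10: I3 writes R0
cycle 12: I2 exec-done
cycle 13: I2 writes R5
cycle 14: I4 issues→ALU
cycle 15: I4 reads
cycle 16: I4 exec-done
cycle 17: I4 writes R5
cycle 18: I5 issues→ALU
cycle 19: I5 reads; I6 issues→FPMUL
cycle 20: I5 exec-done
cycle 21: I5 writes R1
cycle 22: I6 reads
cycle 27: I6 exec-done
cycle 28: I6 writes R3

cycle = 19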